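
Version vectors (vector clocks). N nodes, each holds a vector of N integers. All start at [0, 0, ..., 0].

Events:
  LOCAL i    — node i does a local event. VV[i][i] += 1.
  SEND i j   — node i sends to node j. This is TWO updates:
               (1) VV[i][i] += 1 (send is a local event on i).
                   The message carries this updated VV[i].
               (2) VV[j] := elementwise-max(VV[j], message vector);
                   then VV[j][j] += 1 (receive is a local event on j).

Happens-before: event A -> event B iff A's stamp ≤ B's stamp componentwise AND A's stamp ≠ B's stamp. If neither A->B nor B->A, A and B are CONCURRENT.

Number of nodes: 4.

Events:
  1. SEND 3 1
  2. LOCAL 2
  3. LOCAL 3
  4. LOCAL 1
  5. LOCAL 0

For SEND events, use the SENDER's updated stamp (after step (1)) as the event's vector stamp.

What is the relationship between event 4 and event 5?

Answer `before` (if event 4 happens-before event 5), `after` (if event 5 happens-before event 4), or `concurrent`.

Initial: VV[0]=[0, 0, 0, 0]
Initial: VV[1]=[0, 0, 0, 0]
Initial: VV[2]=[0, 0, 0, 0]
Initial: VV[3]=[0, 0, 0, 0]
Event 1: SEND 3->1: VV[3][3]++ -> VV[3]=[0, 0, 0, 1], msg_vec=[0, 0, 0, 1]; VV[1]=max(VV[1],msg_vec) then VV[1][1]++ -> VV[1]=[0, 1, 0, 1]
Event 2: LOCAL 2: VV[2][2]++ -> VV[2]=[0, 0, 1, 0]
Event 3: LOCAL 3: VV[3][3]++ -> VV[3]=[0, 0, 0, 2]
Event 4: LOCAL 1: VV[1][1]++ -> VV[1]=[0, 2, 0, 1]
Event 5: LOCAL 0: VV[0][0]++ -> VV[0]=[1, 0, 0, 0]
Event 4 stamp: [0, 2, 0, 1]
Event 5 stamp: [1, 0, 0, 0]
[0, 2, 0, 1] <= [1, 0, 0, 0]? False
[1, 0, 0, 0] <= [0, 2, 0, 1]? False
Relation: concurrent

Answer: concurrent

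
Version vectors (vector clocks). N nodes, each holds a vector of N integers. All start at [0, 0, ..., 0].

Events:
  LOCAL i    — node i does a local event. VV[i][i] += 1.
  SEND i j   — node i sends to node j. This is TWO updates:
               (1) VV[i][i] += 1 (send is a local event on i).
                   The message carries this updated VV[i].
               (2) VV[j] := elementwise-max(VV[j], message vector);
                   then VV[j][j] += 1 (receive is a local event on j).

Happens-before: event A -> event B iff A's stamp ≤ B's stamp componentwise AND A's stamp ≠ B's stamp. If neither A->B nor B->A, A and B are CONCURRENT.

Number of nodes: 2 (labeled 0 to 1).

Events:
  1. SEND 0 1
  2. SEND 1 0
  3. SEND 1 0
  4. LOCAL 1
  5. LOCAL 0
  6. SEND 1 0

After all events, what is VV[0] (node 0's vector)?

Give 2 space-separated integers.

Answer: 5 5

Derivation:
Initial: VV[0]=[0, 0]
Initial: VV[1]=[0, 0]
Event 1: SEND 0->1: VV[0][0]++ -> VV[0]=[1, 0], msg_vec=[1, 0]; VV[1]=max(VV[1],msg_vec) then VV[1][1]++ -> VV[1]=[1, 1]
Event 2: SEND 1->0: VV[1][1]++ -> VV[1]=[1, 2], msg_vec=[1, 2]; VV[0]=max(VV[0],msg_vec) then VV[0][0]++ -> VV[0]=[2, 2]
Event 3: SEND 1->0: VV[1][1]++ -> VV[1]=[1, 3], msg_vec=[1, 3]; VV[0]=max(VV[0],msg_vec) then VV[0][0]++ -> VV[0]=[3, 3]
Event 4: LOCAL 1: VV[1][1]++ -> VV[1]=[1, 4]
Event 5: LOCAL 0: VV[0][0]++ -> VV[0]=[4, 3]
Event 6: SEND 1->0: VV[1][1]++ -> VV[1]=[1, 5], msg_vec=[1, 5]; VV[0]=max(VV[0],msg_vec) then VV[0][0]++ -> VV[0]=[5, 5]
Final vectors: VV[0]=[5, 5]; VV[1]=[1, 5]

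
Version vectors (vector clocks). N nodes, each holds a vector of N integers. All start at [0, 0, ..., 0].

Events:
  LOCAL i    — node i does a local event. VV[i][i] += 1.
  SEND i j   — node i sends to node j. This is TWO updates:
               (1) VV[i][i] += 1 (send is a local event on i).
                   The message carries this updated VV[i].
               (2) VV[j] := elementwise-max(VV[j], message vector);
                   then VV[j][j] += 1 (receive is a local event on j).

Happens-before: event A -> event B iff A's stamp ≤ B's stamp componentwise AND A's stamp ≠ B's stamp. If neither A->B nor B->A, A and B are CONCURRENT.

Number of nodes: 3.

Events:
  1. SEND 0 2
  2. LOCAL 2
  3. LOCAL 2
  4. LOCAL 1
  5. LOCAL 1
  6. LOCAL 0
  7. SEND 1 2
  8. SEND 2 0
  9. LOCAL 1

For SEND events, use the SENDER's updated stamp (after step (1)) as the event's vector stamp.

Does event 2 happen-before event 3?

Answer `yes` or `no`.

Initial: VV[0]=[0, 0, 0]
Initial: VV[1]=[0, 0, 0]
Initial: VV[2]=[0, 0, 0]
Event 1: SEND 0->2: VV[0][0]++ -> VV[0]=[1, 0, 0], msg_vec=[1, 0, 0]; VV[2]=max(VV[2],msg_vec) then VV[2][2]++ -> VV[2]=[1, 0, 1]
Event 2: LOCAL 2: VV[2][2]++ -> VV[2]=[1, 0, 2]
Event 3: LOCAL 2: VV[2][2]++ -> VV[2]=[1, 0, 3]
Event 4: LOCAL 1: VV[1][1]++ -> VV[1]=[0, 1, 0]
Event 5: LOCAL 1: VV[1][1]++ -> VV[1]=[0, 2, 0]
Event 6: LOCAL 0: VV[0][0]++ -> VV[0]=[2, 0, 0]
Event 7: SEND 1->2: VV[1][1]++ -> VV[1]=[0, 3, 0], msg_vec=[0, 3, 0]; VV[2]=max(VV[2],msg_vec) then VV[2][2]++ -> VV[2]=[1, 3, 4]
Event 8: SEND 2->0: VV[2][2]++ -> VV[2]=[1, 3, 5], msg_vec=[1, 3, 5]; VV[0]=max(VV[0],msg_vec) then VV[0][0]++ -> VV[0]=[3, 3, 5]
Event 9: LOCAL 1: VV[1][1]++ -> VV[1]=[0, 4, 0]
Event 2 stamp: [1, 0, 2]
Event 3 stamp: [1, 0, 3]
[1, 0, 2] <= [1, 0, 3]? True. Equal? False. Happens-before: True

Answer: yes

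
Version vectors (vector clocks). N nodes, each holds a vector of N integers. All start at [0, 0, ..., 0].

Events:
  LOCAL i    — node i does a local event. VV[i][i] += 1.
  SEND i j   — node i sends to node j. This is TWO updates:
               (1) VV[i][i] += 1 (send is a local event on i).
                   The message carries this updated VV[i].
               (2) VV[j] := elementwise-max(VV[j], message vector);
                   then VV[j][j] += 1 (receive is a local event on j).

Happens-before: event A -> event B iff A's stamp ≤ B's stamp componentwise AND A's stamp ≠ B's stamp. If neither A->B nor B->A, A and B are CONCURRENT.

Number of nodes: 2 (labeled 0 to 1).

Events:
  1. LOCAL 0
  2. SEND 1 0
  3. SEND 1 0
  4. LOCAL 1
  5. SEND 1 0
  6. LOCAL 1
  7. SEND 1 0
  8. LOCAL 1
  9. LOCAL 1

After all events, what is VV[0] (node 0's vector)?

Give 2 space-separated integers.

Answer: 5 6

Derivation:
Initial: VV[0]=[0, 0]
Initial: VV[1]=[0, 0]
Event 1: LOCAL 0: VV[0][0]++ -> VV[0]=[1, 0]
Event 2: SEND 1->0: VV[1][1]++ -> VV[1]=[0, 1], msg_vec=[0, 1]; VV[0]=max(VV[0],msg_vec) then VV[0][0]++ -> VV[0]=[2, 1]
Event 3: SEND 1->0: VV[1][1]++ -> VV[1]=[0, 2], msg_vec=[0, 2]; VV[0]=max(VV[0],msg_vec) then VV[0][0]++ -> VV[0]=[3, 2]
Event 4: LOCAL 1: VV[1][1]++ -> VV[1]=[0, 3]
Event 5: SEND 1->0: VV[1][1]++ -> VV[1]=[0, 4], msg_vec=[0, 4]; VV[0]=max(VV[0],msg_vec) then VV[0][0]++ -> VV[0]=[4, 4]
Event 6: LOCAL 1: VV[1][1]++ -> VV[1]=[0, 5]
Event 7: SEND 1->0: VV[1][1]++ -> VV[1]=[0, 6], msg_vec=[0, 6]; VV[0]=max(VV[0],msg_vec) then VV[0][0]++ -> VV[0]=[5, 6]
Event 8: LOCAL 1: VV[1][1]++ -> VV[1]=[0, 7]
Event 9: LOCAL 1: VV[1][1]++ -> VV[1]=[0, 8]
Final vectors: VV[0]=[5, 6]; VV[1]=[0, 8]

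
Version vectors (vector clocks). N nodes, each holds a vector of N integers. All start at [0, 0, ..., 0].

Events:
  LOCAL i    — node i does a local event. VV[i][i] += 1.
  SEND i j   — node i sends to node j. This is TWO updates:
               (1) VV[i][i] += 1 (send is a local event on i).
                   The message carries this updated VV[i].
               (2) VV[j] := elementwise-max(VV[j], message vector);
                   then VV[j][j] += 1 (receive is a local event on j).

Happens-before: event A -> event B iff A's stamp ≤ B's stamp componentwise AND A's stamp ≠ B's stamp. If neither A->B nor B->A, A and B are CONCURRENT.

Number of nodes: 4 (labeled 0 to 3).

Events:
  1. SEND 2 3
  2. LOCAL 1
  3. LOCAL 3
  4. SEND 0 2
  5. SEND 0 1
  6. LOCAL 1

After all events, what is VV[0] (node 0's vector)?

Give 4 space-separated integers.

Initial: VV[0]=[0, 0, 0, 0]
Initial: VV[1]=[0, 0, 0, 0]
Initial: VV[2]=[0, 0, 0, 0]
Initial: VV[3]=[0, 0, 0, 0]
Event 1: SEND 2->3: VV[2][2]++ -> VV[2]=[0, 0, 1, 0], msg_vec=[0, 0, 1, 0]; VV[3]=max(VV[3],msg_vec) then VV[3][3]++ -> VV[3]=[0, 0, 1, 1]
Event 2: LOCAL 1: VV[1][1]++ -> VV[1]=[0, 1, 0, 0]
Event 3: LOCAL 3: VV[3][3]++ -> VV[3]=[0, 0, 1, 2]
Event 4: SEND 0->2: VV[0][0]++ -> VV[0]=[1, 0, 0, 0], msg_vec=[1, 0, 0, 0]; VV[2]=max(VV[2],msg_vec) then VV[2][2]++ -> VV[2]=[1, 0, 2, 0]
Event 5: SEND 0->1: VV[0][0]++ -> VV[0]=[2, 0, 0, 0], msg_vec=[2, 0, 0, 0]; VV[1]=max(VV[1],msg_vec) then VV[1][1]++ -> VV[1]=[2, 2, 0, 0]
Event 6: LOCAL 1: VV[1][1]++ -> VV[1]=[2, 3, 0, 0]
Final vectors: VV[0]=[2, 0, 0, 0]; VV[1]=[2, 3, 0, 0]; VV[2]=[1, 0, 2, 0]; VV[3]=[0, 0, 1, 2]

Answer: 2 0 0 0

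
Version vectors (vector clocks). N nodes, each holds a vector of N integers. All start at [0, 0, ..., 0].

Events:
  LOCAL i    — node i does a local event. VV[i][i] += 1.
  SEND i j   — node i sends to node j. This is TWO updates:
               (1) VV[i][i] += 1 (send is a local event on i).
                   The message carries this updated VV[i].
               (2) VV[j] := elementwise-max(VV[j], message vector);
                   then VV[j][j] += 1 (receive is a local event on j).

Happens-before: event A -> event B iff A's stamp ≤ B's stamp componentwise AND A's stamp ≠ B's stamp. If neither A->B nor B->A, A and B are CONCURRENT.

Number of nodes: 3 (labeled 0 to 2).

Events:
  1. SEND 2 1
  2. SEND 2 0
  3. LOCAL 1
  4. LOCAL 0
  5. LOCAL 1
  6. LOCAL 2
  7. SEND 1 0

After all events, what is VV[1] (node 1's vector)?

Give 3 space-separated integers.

Answer: 0 4 1

Derivation:
Initial: VV[0]=[0, 0, 0]
Initial: VV[1]=[0, 0, 0]
Initial: VV[2]=[0, 0, 0]
Event 1: SEND 2->1: VV[2][2]++ -> VV[2]=[0, 0, 1], msg_vec=[0, 0, 1]; VV[1]=max(VV[1],msg_vec) then VV[1][1]++ -> VV[1]=[0, 1, 1]
Event 2: SEND 2->0: VV[2][2]++ -> VV[2]=[0, 0, 2], msg_vec=[0, 0, 2]; VV[0]=max(VV[0],msg_vec) then VV[0][0]++ -> VV[0]=[1, 0, 2]
Event 3: LOCAL 1: VV[1][1]++ -> VV[1]=[0, 2, 1]
Event 4: LOCAL 0: VV[0][0]++ -> VV[0]=[2, 0, 2]
Event 5: LOCAL 1: VV[1][1]++ -> VV[1]=[0, 3, 1]
Event 6: LOCAL 2: VV[2][2]++ -> VV[2]=[0, 0, 3]
Event 7: SEND 1->0: VV[1][1]++ -> VV[1]=[0, 4, 1], msg_vec=[0, 4, 1]; VV[0]=max(VV[0],msg_vec) then VV[0][0]++ -> VV[0]=[3, 4, 2]
Final vectors: VV[0]=[3, 4, 2]; VV[1]=[0, 4, 1]; VV[2]=[0, 0, 3]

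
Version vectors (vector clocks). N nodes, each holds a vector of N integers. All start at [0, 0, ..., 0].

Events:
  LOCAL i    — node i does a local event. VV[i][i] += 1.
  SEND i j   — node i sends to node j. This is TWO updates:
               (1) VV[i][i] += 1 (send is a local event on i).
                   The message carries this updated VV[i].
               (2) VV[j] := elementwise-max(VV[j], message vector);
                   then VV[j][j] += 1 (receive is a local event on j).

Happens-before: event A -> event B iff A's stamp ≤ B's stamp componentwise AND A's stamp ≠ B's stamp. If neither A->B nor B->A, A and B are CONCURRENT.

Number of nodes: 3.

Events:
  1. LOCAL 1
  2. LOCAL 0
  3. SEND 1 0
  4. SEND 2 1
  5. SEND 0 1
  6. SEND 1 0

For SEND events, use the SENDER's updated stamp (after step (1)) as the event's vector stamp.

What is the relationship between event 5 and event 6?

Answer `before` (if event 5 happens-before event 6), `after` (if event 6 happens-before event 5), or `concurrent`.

Answer: before

Derivation:
Initial: VV[0]=[0, 0, 0]
Initial: VV[1]=[0, 0, 0]
Initial: VV[2]=[0, 0, 0]
Event 1: LOCAL 1: VV[1][1]++ -> VV[1]=[0, 1, 0]
Event 2: LOCAL 0: VV[0][0]++ -> VV[0]=[1, 0, 0]
Event 3: SEND 1->0: VV[1][1]++ -> VV[1]=[0, 2, 0], msg_vec=[0, 2, 0]; VV[0]=max(VV[0],msg_vec) then VV[0][0]++ -> VV[0]=[2, 2, 0]
Event 4: SEND 2->1: VV[2][2]++ -> VV[2]=[0, 0, 1], msg_vec=[0, 0, 1]; VV[1]=max(VV[1],msg_vec) then VV[1][1]++ -> VV[1]=[0, 3, 1]
Event 5: SEND 0->1: VV[0][0]++ -> VV[0]=[3, 2, 0], msg_vec=[3, 2, 0]; VV[1]=max(VV[1],msg_vec) then VV[1][1]++ -> VV[1]=[3, 4, 1]
Event 6: SEND 1->0: VV[1][1]++ -> VV[1]=[3, 5, 1], msg_vec=[3, 5, 1]; VV[0]=max(VV[0],msg_vec) then VV[0][0]++ -> VV[0]=[4, 5, 1]
Event 5 stamp: [3, 2, 0]
Event 6 stamp: [3, 5, 1]
[3, 2, 0] <= [3, 5, 1]? True
[3, 5, 1] <= [3, 2, 0]? False
Relation: before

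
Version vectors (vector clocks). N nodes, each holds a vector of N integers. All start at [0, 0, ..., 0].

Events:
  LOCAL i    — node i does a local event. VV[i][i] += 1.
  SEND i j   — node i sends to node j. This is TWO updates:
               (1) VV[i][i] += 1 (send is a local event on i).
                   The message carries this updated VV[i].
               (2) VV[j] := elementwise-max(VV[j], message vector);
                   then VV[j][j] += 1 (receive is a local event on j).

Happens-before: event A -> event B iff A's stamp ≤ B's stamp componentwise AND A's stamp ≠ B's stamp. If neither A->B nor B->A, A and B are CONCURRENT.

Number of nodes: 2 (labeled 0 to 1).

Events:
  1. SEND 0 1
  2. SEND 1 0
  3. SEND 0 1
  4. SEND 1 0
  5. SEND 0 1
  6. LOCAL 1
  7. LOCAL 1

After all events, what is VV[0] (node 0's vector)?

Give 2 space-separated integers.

Initial: VV[0]=[0, 0]
Initial: VV[1]=[0, 0]
Event 1: SEND 0->1: VV[0][0]++ -> VV[0]=[1, 0], msg_vec=[1, 0]; VV[1]=max(VV[1],msg_vec) then VV[1][1]++ -> VV[1]=[1, 1]
Event 2: SEND 1->0: VV[1][1]++ -> VV[1]=[1, 2], msg_vec=[1, 2]; VV[0]=max(VV[0],msg_vec) then VV[0][0]++ -> VV[0]=[2, 2]
Event 3: SEND 0->1: VV[0][0]++ -> VV[0]=[3, 2], msg_vec=[3, 2]; VV[1]=max(VV[1],msg_vec) then VV[1][1]++ -> VV[1]=[3, 3]
Event 4: SEND 1->0: VV[1][1]++ -> VV[1]=[3, 4], msg_vec=[3, 4]; VV[0]=max(VV[0],msg_vec) then VV[0][0]++ -> VV[0]=[4, 4]
Event 5: SEND 0->1: VV[0][0]++ -> VV[0]=[5, 4], msg_vec=[5, 4]; VV[1]=max(VV[1],msg_vec) then VV[1][1]++ -> VV[1]=[5, 5]
Event 6: LOCAL 1: VV[1][1]++ -> VV[1]=[5, 6]
Event 7: LOCAL 1: VV[1][1]++ -> VV[1]=[5, 7]
Final vectors: VV[0]=[5, 4]; VV[1]=[5, 7]

Answer: 5 4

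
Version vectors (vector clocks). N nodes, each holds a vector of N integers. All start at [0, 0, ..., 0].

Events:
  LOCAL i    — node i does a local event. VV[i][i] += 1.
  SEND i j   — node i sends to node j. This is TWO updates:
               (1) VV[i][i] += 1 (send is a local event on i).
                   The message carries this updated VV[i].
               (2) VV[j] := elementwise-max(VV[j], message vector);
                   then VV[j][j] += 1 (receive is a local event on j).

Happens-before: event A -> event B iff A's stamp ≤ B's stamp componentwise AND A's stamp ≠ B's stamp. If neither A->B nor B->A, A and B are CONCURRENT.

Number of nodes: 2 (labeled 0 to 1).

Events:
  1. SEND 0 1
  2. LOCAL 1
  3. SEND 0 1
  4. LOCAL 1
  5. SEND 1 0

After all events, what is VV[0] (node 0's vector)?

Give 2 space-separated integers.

Answer: 3 5

Derivation:
Initial: VV[0]=[0, 0]
Initial: VV[1]=[0, 0]
Event 1: SEND 0->1: VV[0][0]++ -> VV[0]=[1, 0], msg_vec=[1, 0]; VV[1]=max(VV[1],msg_vec) then VV[1][1]++ -> VV[1]=[1, 1]
Event 2: LOCAL 1: VV[1][1]++ -> VV[1]=[1, 2]
Event 3: SEND 0->1: VV[0][0]++ -> VV[0]=[2, 0], msg_vec=[2, 0]; VV[1]=max(VV[1],msg_vec) then VV[1][1]++ -> VV[1]=[2, 3]
Event 4: LOCAL 1: VV[1][1]++ -> VV[1]=[2, 4]
Event 5: SEND 1->0: VV[1][1]++ -> VV[1]=[2, 5], msg_vec=[2, 5]; VV[0]=max(VV[0],msg_vec) then VV[0][0]++ -> VV[0]=[3, 5]
Final vectors: VV[0]=[3, 5]; VV[1]=[2, 5]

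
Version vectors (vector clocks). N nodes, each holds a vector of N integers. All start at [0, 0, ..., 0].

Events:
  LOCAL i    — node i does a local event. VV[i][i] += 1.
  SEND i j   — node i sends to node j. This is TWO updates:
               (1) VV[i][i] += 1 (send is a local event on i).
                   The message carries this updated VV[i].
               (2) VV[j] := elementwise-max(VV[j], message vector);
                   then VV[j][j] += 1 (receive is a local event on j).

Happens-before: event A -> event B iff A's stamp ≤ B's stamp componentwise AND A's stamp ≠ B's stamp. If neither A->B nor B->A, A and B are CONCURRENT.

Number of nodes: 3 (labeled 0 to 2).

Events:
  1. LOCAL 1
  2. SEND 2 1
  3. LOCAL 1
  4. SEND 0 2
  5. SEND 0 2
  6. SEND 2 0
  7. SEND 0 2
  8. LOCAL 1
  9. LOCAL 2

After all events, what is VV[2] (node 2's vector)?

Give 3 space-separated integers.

Answer: 4 0 6

Derivation:
Initial: VV[0]=[0, 0, 0]
Initial: VV[1]=[0, 0, 0]
Initial: VV[2]=[0, 0, 0]
Event 1: LOCAL 1: VV[1][1]++ -> VV[1]=[0, 1, 0]
Event 2: SEND 2->1: VV[2][2]++ -> VV[2]=[0, 0, 1], msg_vec=[0, 0, 1]; VV[1]=max(VV[1],msg_vec) then VV[1][1]++ -> VV[1]=[0, 2, 1]
Event 3: LOCAL 1: VV[1][1]++ -> VV[1]=[0, 3, 1]
Event 4: SEND 0->2: VV[0][0]++ -> VV[0]=[1, 0, 0], msg_vec=[1, 0, 0]; VV[2]=max(VV[2],msg_vec) then VV[2][2]++ -> VV[2]=[1, 0, 2]
Event 5: SEND 0->2: VV[0][0]++ -> VV[0]=[2, 0, 0], msg_vec=[2, 0, 0]; VV[2]=max(VV[2],msg_vec) then VV[2][2]++ -> VV[2]=[2, 0, 3]
Event 6: SEND 2->0: VV[2][2]++ -> VV[2]=[2, 0, 4], msg_vec=[2, 0, 4]; VV[0]=max(VV[0],msg_vec) then VV[0][0]++ -> VV[0]=[3, 0, 4]
Event 7: SEND 0->2: VV[0][0]++ -> VV[0]=[4, 0, 4], msg_vec=[4, 0, 4]; VV[2]=max(VV[2],msg_vec) then VV[2][2]++ -> VV[2]=[4, 0, 5]
Event 8: LOCAL 1: VV[1][1]++ -> VV[1]=[0, 4, 1]
Event 9: LOCAL 2: VV[2][2]++ -> VV[2]=[4, 0, 6]
Final vectors: VV[0]=[4, 0, 4]; VV[1]=[0, 4, 1]; VV[2]=[4, 0, 6]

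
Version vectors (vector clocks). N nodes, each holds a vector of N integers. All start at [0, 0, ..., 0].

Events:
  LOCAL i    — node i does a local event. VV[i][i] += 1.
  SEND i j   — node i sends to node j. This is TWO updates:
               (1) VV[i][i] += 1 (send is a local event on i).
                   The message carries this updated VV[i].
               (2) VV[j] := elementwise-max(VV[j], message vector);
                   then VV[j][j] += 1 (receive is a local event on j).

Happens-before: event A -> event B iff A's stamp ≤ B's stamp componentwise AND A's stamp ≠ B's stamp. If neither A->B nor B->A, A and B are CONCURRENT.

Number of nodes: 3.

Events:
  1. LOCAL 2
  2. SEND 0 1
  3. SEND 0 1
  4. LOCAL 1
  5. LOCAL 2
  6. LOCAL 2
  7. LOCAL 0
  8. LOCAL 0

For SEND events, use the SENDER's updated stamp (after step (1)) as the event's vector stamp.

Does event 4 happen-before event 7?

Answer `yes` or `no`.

Answer: no

Derivation:
Initial: VV[0]=[0, 0, 0]
Initial: VV[1]=[0, 0, 0]
Initial: VV[2]=[0, 0, 0]
Event 1: LOCAL 2: VV[2][2]++ -> VV[2]=[0, 0, 1]
Event 2: SEND 0->1: VV[0][0]++ -> VV[0]=[1, 0, 0], msg_vec=[1, 0, 0]; VV[1]=max(VV[1],msg_vec) then VV[1][1]++ -> VV[1]=[1, 1, 0]
Event 3: SEND 0->1: VV[0][0]++ -> VV[0]=[2, 0, 0], msg_vec=[2, 0, 0]; VV[1]=max(VV[1],msg_vec) then VV[1][1]++ -> VV[1]=[2, 2, 0]
Event 4: LOCAL 1: VV[1][1]++ -> VV[1]=[2, 3, 0]
Event 5: LOCAL 2: VV[2][2]++ -> VV[2]=[0, 0, 2]
Event 6: LOCAL 2: VV[2][2]++ -> VV[2]=[0, 0, 3]
Event 7: LOCAL 0: VV[0][0]++ -> VV[0]=[3, 0, 0]
Event 8: LOCAL 0: VV[0][0]++ -> VV[0]=[4, 0, 0]
Event 4 stamp: [2, 3, 0]
Event 7 stamp: [3, 0, 0]
[2, 3, 0] <= [3, 0, 0]? False. Equal? False. Happens-before: False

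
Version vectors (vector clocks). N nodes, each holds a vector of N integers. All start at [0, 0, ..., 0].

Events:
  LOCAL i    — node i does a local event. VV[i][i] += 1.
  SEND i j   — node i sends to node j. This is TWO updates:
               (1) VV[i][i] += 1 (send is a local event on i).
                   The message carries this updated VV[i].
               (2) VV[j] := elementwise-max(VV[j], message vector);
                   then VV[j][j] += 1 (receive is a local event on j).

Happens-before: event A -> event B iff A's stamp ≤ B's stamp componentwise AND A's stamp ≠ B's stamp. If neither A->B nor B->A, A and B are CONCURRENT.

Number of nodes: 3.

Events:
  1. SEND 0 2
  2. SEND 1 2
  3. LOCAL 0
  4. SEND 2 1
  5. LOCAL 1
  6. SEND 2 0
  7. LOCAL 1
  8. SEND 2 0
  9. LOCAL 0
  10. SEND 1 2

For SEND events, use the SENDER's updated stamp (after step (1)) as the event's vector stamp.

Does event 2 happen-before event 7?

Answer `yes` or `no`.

Initial: VV[0]=[0, 0, 0]
Initial: VV[1]=[0, 0, 0]
Initial: VV[2]=[0, 0, 0]
Event 1: SEND 0->2: VV[0][0]++ -> VV[0]=[1, 0, 0], msg_vec=[1, 0, 0]; VV[2]=max(VV[2],msg_vec) then VV[2][2]++ -> VV[2]=[1, 0, 1]
Event 2: SEND 1->2: VV[1][1]++ -> VV[1]=[0, 1, 0], msg_vec=[0, 1, 0]; VV[2]=max(VV[2],msg_vec) then VV[2][2]++ -> VV[2]=[1, 1, 2]
Event 3: LOCAL 0: VV[0][0]++ -> VV[0]=[2, 0, 0]
Event 4: SEND 2->1: VV[2][2]++ -> VV[2]=[1, 1, 3], msg_vec=[1, 1, 3]; VV[1]=max(VV[1],msg_vec) then VV[1][1]++ -> VV[1]=[1, 2, 3]
Event 5: LOCAL 1: VV[1][1]++ -> VV[1]=[1, 3, 3]
Event 6: SEND 2->0: VV[2][2]++ -> VV[2]=[1, 1, 4], msg_vec=[1, 1, 4]; VV[0]=max(VV[0],msg_vec) then VV[0][0]++ -> VV[0]=[3, 1, 4]
Event 7: LOCAL 1: VV[1][1]++ -> VV[1]=[1, 4, 3]
Event 8: SEND 2->0: VV[2][2]++ -> VV[2]=[1, 1, 5], msg_vec=[1, 1, 5]; VV[0]=max(VV[0],msg_vec) then VV[0][0]++ -> VV[0]=[4, 1, 5]
Event 9: LOCAL 0: VV[0][0]++ -> VV[0]=[5, 1, 5]
Event 10: SEND 1->2: VV[1][1]++ -> VV[1]=[1, 5, 3], msg_vec=[1, 5, 3]; VV[2]=max(VV[2],msg_vec) then VV[2][2]++ -> VV[2]=[1, 5, 6]
Event 2 stamp: [0, 1, 0]
Event 7 stamp: [1, 4, 3]
[0, 1, 0] <= [1, 4, 3]? True. Equal? False. Happens-before: True

Answer: yes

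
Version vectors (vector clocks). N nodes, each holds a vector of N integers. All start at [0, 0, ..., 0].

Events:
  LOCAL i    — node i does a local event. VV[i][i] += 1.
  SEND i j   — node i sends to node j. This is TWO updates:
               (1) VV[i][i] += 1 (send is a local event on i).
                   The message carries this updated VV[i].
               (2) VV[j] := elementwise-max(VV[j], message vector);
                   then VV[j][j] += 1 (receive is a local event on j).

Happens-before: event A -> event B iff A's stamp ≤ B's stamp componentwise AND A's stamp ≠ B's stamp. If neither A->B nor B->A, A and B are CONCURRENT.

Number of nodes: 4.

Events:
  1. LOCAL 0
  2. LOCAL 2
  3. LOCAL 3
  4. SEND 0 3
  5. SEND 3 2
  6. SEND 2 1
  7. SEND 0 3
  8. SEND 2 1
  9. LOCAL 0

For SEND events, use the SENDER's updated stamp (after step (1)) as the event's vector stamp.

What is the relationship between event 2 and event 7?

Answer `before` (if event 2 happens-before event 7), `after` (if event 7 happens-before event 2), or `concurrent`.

Initial: VV[0]=[0, 0, 0, 0]
Initial: VV[1]=[0, 0, 0, 0]
Initial: VV[2]=[0, 0, 0, 0]
Initial: VV[3]=[0, 0, 0, 0]
Event 1: LOCAL 0: VV[0][0]++ -> VV[0]=[1, 0, 0, 0]
Event 2: LOCAL 2: VV[2][2]++ -> VV[2]=[0, 0, 1, 0]
Event 3: LOCAL 3: VV[3][3]++ -> VV[3]=[0, 0, 0, 1]
Event 4: SEND 0->3: VV[0][0]++ -> VV[0]=[2, 0, 0, 0], msg_vec=[2, 0, 0, 0]; VV[3]=max(VV[3],msg_vec) then VV[3][3]++ -> VV[3]=[2, 0, 0, 2]
Event 5: SEND 3->2: VV[3][3]++ -> VV[3]=[2, 0, 0, 3], msg_vec=[2, 0, 0, 3]; VV[2]=max(VV[2],msg_vec) then VV[2][2]++ -> VV[2]=[2, 0, 2, 3]
Event 6: SEND 2->1: VV[2][2]++ -> VV[2]=[2, 0, 3, 3], msg_vec=[2, 0, 3, 3]; VV[1]=max(VV[1],msg_vec) then VV[1][1]++ -> VV[1]=[2, 1, 3, 3]
Event 7: SEND 0->3: VV[0][0]++ -> VV[0]=[3, 0, 0, 0], msg_vec=[3, 0, 0, 0]; VV[3]=max(VV[3],msg_vec) then VV[3][3]++ -> VV[3]=[3, 0, 0, 4]
Event 8: SEND 2->1: VV[2][2]++ -> VV[2]=[2, 0, 4, 3], msg_vec=[2, 0, 4, 3]; VV[1]=max(VV[1],msg_vec) then VV[1][1]++ -> VV[1]=[2, 2, 4, 3]
Event 9: LOCAL 0: VV[0][0]++ -> VV[0]=[4, 0, 0, 0]
Event 2 stamp: [0, 0, 1, 0]
Event 7 stamp: [3, 0, 0, 0]
[0, 0, 1, 0] <= [3, 0, 0, 0]? False
[3, 0, 0, 0] <= [0, 0, 1, 0]? False
Relation: concurrent

Answer: concurrent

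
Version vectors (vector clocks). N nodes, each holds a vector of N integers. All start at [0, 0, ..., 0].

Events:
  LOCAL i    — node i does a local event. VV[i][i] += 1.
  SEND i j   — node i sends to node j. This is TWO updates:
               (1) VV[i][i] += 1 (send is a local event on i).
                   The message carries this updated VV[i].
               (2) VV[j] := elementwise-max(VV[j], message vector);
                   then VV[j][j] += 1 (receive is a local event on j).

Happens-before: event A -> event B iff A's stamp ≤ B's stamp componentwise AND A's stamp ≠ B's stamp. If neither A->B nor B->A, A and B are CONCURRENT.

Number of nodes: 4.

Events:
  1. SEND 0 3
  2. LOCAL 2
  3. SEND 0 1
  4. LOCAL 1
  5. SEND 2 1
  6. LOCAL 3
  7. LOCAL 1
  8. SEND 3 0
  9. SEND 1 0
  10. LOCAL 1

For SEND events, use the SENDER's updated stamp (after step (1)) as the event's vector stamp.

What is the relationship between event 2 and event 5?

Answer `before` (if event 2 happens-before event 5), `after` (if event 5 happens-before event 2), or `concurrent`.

Answer: before

Derivation:
Initial: VV[0]=[0, 0, 0, 0]
Initial: VV[1]=[0, 0, 0, 0]
Initial: VV[2]=[0, 0, 0, 0]
Initial: VV[3]=[0, 0, 0, 0]
Event 1: SEND 0->3: VV[0][0]++ -> VV[0]=[1, 0, 0, 0], msg_vec=[1, 0, 0, 0]; VV[3]=max(VV[3],msg_vec) then VV[3][3]++ -> VV[3]=[1, 0, 0, 1]
Event 2: LOCAL 2: VV[2][2]++ -> VV[2]=[0, 0, 1, 0]
Event 3: SEND 0->1: VV[0][0]++ -> VV[0]=[2, 0, 0, 0], msg_vec=[2, 0, 0, 0]; VV[1]=max(VV[1],msg_vec) then VV[1][1]++ -> VV[1]=[2, 1, 0, 0]
Event 4: LOCAL 1: VV[1][1]++ -> VV[1]=[2, 2, 0, 0]
Event 5: SEND 2->1: VV[2][2]++ -> VV[2]=[0, 0, 2, 0], msg_vec=[0, 0, 2, 0]; VV[1]=max(VV[1],msg_vec) then VV[1][1]++ -> VV[1]=[2, 3, 2, 0]
Event 6: LOCAL 3: VV[3][3]++ -> VV[3]=[1, 0, 0, 2]
Event 7: LOCAL 1: VV[1][1]++ -> VV[1]=[2, 4, 2, 0]
Event 8: SEND 3->0: VV[3][3]++ -> VV[3]=[1, 0, 0, 3], msg_vec=[1, 0, 0, 3]; VV[0]=max(VV[0],msg_vec) then VV[0][0]++ -> VV[0]=[3, 0, 0, 3]
Event 9: SEND 1->0: VV[1][1]++ -> VV[1]=[2, 5, 2, 0], msg_vec=[2, 5, 2, 0]; VV[0]=max(VV[0],msg_vec) then VV[0][0]++ -> VV[0]=[4, 5, 2, 3]
Event 10: LOCAL 1: VV[1][1]++ -> VV[1]=[2, 6, 2, 0]
Event 2 stamp: [0, 0, 1, 0]
Event 5 stamp: [0, 0, 2, 0]
[0, 0, 1, 0] <= [0, 0, 2, 0]? True
[0, 0, 2, 0] <= [0, 0, 1, 0]? False
Relation: before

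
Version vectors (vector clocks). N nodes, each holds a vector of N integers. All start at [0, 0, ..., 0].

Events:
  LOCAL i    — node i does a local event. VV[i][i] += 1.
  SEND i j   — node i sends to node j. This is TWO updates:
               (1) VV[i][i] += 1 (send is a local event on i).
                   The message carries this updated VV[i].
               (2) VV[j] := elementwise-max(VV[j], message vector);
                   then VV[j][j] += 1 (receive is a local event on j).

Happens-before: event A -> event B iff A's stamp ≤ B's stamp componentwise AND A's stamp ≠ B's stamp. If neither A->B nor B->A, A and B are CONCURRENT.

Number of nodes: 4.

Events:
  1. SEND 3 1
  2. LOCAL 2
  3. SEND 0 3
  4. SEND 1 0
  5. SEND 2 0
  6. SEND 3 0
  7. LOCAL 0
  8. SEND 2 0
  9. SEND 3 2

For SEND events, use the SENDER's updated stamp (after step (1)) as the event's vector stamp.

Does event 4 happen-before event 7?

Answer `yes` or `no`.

Answer: yes

Derivation:
Initial: VV[0]=[0, 0, 0, 0]
Initial: VV[1]=[0, 0, 0, 0]
Initial: VV[2]=[0, 0, 0, 0]
Initial: VV[3]=[0, 0, 0, 0]
Event 1: SEND 3->1: VV[3][3]++ -> VV[3]=[0, 0, 0, 1], msg_vec=[0, 0, 0, 1]; VV[1]=max(VV[1],msg_vec) then VV[1][1]++ -> VV[1]=[0, 1, 0, 1]
Event 2: LOCAL 2: VV[2][2]++ -> VV[2]=[0, 0, 1, 0]
Event 3: SEND 0->3: VV[0][0]++ -> VV[0]=[1, 0, 0, 0], msg_vec=[1, 0, 0, 0]; VV[3]=max(VV[3],msg_vec) then VV[3][3]++ -> VV[3]=[1, 0, 0, 2]
Event 4: SEND 1->0: VV[1][1]++ -> VV[1]=[0, 2, 0, 1], msg_vec=[0, 2, 0, 1]; VV[0]=max(VV[0],msg_vec) then VV[0][0]++ -> VV[0]=[2, 2, 0, 1]
Event 5: SEND 2->0: VV[2][2]++ -> VV[2]=[0, 0, 2, 0], msg_vec=[0, 0, 2, 0]; VV[0]=max(VV[0],msg_vec) then VV[0][0]++ -> VV[0]=[3, 2, 2, 1]
Event 6: SEND 3->0: VV[3][3]++ -> VV[3]=[1, 0, 0, 3], msg_vec=[1, 0, 0, 3]; VV[0]=max(VV[0],msg_vec) then VV[0][0]++ -> VV[0]=[4, 2, 2, 3]
Event 7: LOCAL 0: VV[0][0]++ -> VV[0]=[5, 2, 2, 3]
Event 8: SEND 2->0: VV[2][2]++ -> VV[2]=[0, 0, 3, 0], msg_vec=[0, 0, 3, 0]; VV[0]=max(VV[0],msg_vec) then VV[0][0]++ -> VV[0]=[6, 2, 3, 3]
Event 9: SEND 3->2: VV[3][3]++ -> VV[3]=[1, 0, 0, 4], msg_vec=[1, 0, 0, 4]; VV[2]=max(VV[2],msg_vec) then VV[2][2]++ -> VV[2]=[1, 0, 4, 4]
Event 4 stamp: [0, 2, 0, 1]
Event 7 stamp: [5, 2, 2, 3]
[0, 2, 0, 1] <= [5, 2, 2, 3]? True. Equal? False. Happens-before: True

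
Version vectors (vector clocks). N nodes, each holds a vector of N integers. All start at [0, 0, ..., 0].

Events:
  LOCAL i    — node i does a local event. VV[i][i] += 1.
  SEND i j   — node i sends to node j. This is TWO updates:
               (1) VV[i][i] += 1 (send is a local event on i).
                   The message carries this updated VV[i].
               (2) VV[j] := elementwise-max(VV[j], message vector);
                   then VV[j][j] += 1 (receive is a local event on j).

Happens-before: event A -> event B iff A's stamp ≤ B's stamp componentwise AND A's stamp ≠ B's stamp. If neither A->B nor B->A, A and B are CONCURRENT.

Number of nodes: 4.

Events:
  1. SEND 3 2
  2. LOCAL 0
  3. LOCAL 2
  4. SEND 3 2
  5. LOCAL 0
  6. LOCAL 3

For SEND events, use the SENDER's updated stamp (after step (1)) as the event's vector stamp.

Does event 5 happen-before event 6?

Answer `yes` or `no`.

Initial: VV[0]=[0, 0, 0, 0]
Initial: VV[1]=[0, 0, 0, 0]
Initial: VV[2]=[0, 0, 0, 0]
Initial: VV[3]=[0, 0, 0, 0]
Event 1: SEND 3->2: VV[3][3]++ -> VV[3]=[0, 0, 0, 1], msg_vec=[0, 0, 0, 1]; VV[2]=max(VV[2],msg_vec) then VV[2][2]++ -> VV[2]=[0, 0, 1, 1]
Event 2: LOCAL 0: VV[0][0]++ -> VV[0]=[1, 0, 0, 0]
Event 3: LOCAL 2: VV[2][2]++ -> VV[2]=[0, 0, 2, 1]
Event 4: SEND 3->2: VV[3][3]++ -> VV[3]=[0, 0, 0, 2], msg_vec=[0, 0, 0, 2]; VV[2]=max(VV[2],msg_vec) then VV[2][2]++ -> VV[2]=[0, 0, 3, 2]
Event 5: LOCAL 0: VV[0][0]++ -> VV[0]=[2, 0, 0, 0]
Event 6: LOCAL 3: VV[3][3]++ -> VV[3]=[0, 0, 0, 3]
Event 5 stamp: [2, 0, 0, 0]
Event 6 stamp: [0, 0, 0, 3]
[2, 0, 0, 0] <= [0, 0, 0, 3]? False. Equal? False. Happens-before: False

Answer: no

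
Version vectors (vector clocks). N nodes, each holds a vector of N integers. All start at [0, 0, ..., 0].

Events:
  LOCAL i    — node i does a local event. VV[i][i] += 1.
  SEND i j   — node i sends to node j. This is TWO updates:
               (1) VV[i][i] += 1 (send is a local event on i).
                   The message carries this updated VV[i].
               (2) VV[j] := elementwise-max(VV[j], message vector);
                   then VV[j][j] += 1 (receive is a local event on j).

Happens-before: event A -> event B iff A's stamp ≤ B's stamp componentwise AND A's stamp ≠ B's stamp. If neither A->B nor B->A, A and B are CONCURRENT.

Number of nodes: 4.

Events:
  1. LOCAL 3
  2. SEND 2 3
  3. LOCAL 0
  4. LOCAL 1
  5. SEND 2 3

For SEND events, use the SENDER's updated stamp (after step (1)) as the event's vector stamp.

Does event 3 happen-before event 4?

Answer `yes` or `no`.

Initial: VV[0]=[0, 0, 0, 0]
Initial: VV[1]=[0, 0, 0, 0]
Initial: VV[2]=[0, 0, 0, 0]
Initial: VV[3]=[0, 0, 0, 0]
Event 1: LOCAL 3: VV[3][3]++ -> VV[3]=[0, 0, 0, 1]
Event 2: SEND 2->3: VV[2][2]++ -> VV[2]=[0, 0, 1, 0], msg_vec=[0, 0, 1, 0]; VV[3]=max(VV[3],msg_vec) then VV[3][3]++ -> VV[3]=[0, 0, 1, 2]
Event 3: LOCAL 0: VV[0][0]++ -> VV[0]=[1, 0, 0, 0]
Event 4: LOCAL 1: VV[1][1]++ -> VV[1]=[0, 1, 0, 0]
Event 5: SEND 2->3: VV[2][2]++ -> VV[2]=[0, 0, 2, 0], msg_vec=[0, 0, 2, 0]; VV[3]=max(VV[3],msg_vec) then VV[3][3]++ -> VV[3]=[0, 0, 2, 3]
Event 3 stamp: [1, 0, 0, 0]
Event 4 stamp: [0, 1, 0, 0]
[1, 0, 0, 0] <= [0, 1, 0, 0]? False. Equal? False. Happens-before: False

Answer: no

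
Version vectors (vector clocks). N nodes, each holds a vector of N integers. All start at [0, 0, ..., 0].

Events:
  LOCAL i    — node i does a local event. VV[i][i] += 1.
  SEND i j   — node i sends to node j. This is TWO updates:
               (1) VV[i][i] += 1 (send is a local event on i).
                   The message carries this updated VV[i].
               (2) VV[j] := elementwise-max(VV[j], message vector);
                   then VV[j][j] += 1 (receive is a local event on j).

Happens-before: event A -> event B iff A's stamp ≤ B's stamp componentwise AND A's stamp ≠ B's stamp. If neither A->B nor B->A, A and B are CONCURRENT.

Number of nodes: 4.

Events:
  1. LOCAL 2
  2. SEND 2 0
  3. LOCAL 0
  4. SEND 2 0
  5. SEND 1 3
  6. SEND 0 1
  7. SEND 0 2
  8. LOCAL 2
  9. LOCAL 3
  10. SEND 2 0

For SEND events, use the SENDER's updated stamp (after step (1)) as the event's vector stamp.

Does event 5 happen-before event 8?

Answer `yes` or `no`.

Answer: no

Derivation:
Initial: VV[0]=[0, 0, 0, 0]
Initial: VV[1]=[0, 0, 0, 0]
Initial: VV[2]=[0, 0, 0, 0]
Initial: VV[3]=[0, 0, 0, 0]
Event 1: LOCAL 2: VV[2][2]++ -> VV[2]=[0, 0, 1, 0]
Event 2: SEND 2->0: VV[2][2]++ -> VV[2]=[0, 0, 2, 0], msg_vec=[0, 0, 2, 0]; VV[0]=max(VV[0],msg_vec) then VV[0][0]++ -> VV[0]=[1, 0, 2, 0]
Event 3: LOCAL 0: VV[0][0]++ -> VV[0]=[2, 0, 2, 0]
Event 4: SEND 2->0: VV[2][2]++ -> VV[2]=[0, 0, 3, 0], msg_vec=[0, 0, 3, 0]; VV[0]=max(VV[0],msg_vec) then VV[0][0]++ -> VV[0]=[3, 0, 3, 0]
Event 5: SEND 1->3: VV[1][1]++ -> VV[1]=[0, 1, 0, 0], msg_vec=[0, 1, 0, 0]; VV[3]=max(VV[3],msg_vec) then VV[3][3]++ -> VV[3]=[0, 1, 0, 1]
Event 6: SEND 0->1: VV[0][0]++ -> VV[0]=[4, 0, 3, 0], msg_vec=[4, 0, 3, 0]; VV[1]=max(VV[1],msg_vec) then VV[1][1]++ -> VV[1]=[4, 2, 3, 0]
Event 7: SEND 0->2: VV[0][0]++ -> VV[0]=[5, 0, 3, 0], msg_vec=[5, 0, 3, 0]; VV[2]=max(VV[2],msg_vec) then VV[2][2]++ -> VV[2]=[5, 0, 4, 0]
Event 8: LOCAL 2: VV[2][2]++ -> VV[2]=[5, 0, 5, 0]
Event 9: LOCAL 3: VV[3][3]++ -> VV[3]=[0, 1, 0, 2]
Event 10: SEND 2->0: VV[2][2]++ -> VV[2]=[5, 0, 6, 0], msg_vec=[5, 0, 6, 0]; VV[0]=max(VV[0],msg_vec) then VV[0][0]++ -> VV[0]=[6, 0, 6, 0]
Event 5 stamp: [0, 1, 0, 0]
Event 8 stamp: [5, 0, 5, 0]
[0, 1, 0, 0] <= [5, 0, 5, 0]? False. Equal? False. Happens-before: False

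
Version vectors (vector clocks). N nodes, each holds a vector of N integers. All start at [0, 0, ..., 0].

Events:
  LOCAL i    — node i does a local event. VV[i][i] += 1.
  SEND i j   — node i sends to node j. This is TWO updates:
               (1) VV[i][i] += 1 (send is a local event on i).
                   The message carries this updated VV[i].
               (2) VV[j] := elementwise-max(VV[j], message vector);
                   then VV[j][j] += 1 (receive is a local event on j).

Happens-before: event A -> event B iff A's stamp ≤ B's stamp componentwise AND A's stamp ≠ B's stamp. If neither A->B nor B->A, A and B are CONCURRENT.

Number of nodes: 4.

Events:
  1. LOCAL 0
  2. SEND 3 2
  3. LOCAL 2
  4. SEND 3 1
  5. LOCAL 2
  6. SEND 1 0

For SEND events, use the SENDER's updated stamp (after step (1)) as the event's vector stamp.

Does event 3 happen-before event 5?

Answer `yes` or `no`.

Answer: yes

Derivation:
Initial: VV[0]=[0, 0, 0, 0]
Initial: VV[1]=[0, 0, 0, 0]
Initial: VV[2]=[0, 0, 0, 0]
Initial: VV[3]=[0, 0, 0, 0]
Event 1: LOCAL 0: VV[0][0]++ -> VV[0]=[1, 0, 0, 0]
Event 2: SEND 3->2: VV[3][3]++ -> VV[3]=[0, 0, 0, 1], msg_vec=[0, 0, 0, 1]; VV[2]=max(VV[2],msg_vec) then VV[2][2]++ -> VV[2]=[0, 0, 1, 1]
Event 3: LOCAL 2: VV[2][2]++ -> VV[2]=[0, 0, 2, 1]
Event 4: SEND 3->1: VV[3][3]++ -> VV[3]=[0, 0, 0, 2], msg_vec=[0, 0, 0, 2]; VV[1]=max(VV[1],msg_vec) then VV[1][1]++ -> VV[1]=[0, 1, 0, 2]
Event 5: LOCAL 2: VV[2][2]++ -> VV[2]=[0, 0, 3, 1]
Event 6: SEND 1->0: VV[1][1]++ -> VV[1]=[0, 2, 0, 2], msg_vec=[0, 2, 0, 2]; VV[0]=max(VV[0],msg_vec) then VV[0][0]++ -> VV[0]=[2, 2, 0, 2]
Event 3 stamp: [0, 0, 2, 1]
Event 5 stamp: [0, 0, 3, 1]
[0, 0, 2, 1] <= [0, 0, 3, 1]? True. Equal? False. Happens-before: True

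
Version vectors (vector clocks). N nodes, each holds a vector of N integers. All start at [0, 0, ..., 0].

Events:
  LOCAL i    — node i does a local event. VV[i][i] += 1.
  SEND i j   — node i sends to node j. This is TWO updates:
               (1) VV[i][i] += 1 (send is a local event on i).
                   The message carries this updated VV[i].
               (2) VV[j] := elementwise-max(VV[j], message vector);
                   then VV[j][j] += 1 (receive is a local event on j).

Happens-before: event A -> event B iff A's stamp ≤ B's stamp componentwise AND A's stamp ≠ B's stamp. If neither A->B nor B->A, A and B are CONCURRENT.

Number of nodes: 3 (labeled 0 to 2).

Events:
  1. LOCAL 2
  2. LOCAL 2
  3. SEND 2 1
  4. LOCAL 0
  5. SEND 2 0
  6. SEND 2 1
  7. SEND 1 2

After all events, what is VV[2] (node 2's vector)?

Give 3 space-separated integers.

Initial: VV[0]=[0, 0, 0]
Initial: VV[1]=[0, 0, 0]
Initial: VV[2]=[0, 0, 0]
Event 1: LOCAL 2: VV[2][2]++ -> VV[2]=[0, 0, 1]
Event 2: LOCAL 2: VV[2][2]++ -> VV[2]=[0, 0, 2]
Event 3: SEND 2->1: VV[2][2]++ -> VV[2]=[0, 0, 3], msg_vec=[0, 0, 3]; VV[1]=max(VV[1],msg_vec) then VV[1][1]++ -> VV[1]=[0, 1, 3]
Event 4: LOCAL 0: VV[0][0]++ -> VV[0]=[1, 0, 0]
Event 5: SEND 2->0: VV[2][2]++ -> VV[2]=[0, 0, 4], msg_vec=[0, 0, 4]; VV[0]=max(VV[0],msg_vec) then VV[0][0]++ -> VV[0]=[2, 0, 4]
Event 6: SEND 2->1: VV[2][2]++ -> VV[2]=[0, 0, 5], msg_vec=[0, 0, 5]; VV[1]=max(VV[1],msg_vec) then VV[1][1]++ -> VV[1]=[0, 2, 5]
Event 7: SEND 1->2: VV[1][1]++ -> VV[1]=[0, 3, 5], msg_vec=[0, 3, 5]; VV[2]=max(VV[2],msg_vec) then VV[2][2]++ -> VV[2]=[0, 3, 6]
Final vectors: VV[0]=[2, 0, 4]; VV[1]=[0, 3, 5]; VV[2]=[0, 3, 6]

Answer: 0 3 6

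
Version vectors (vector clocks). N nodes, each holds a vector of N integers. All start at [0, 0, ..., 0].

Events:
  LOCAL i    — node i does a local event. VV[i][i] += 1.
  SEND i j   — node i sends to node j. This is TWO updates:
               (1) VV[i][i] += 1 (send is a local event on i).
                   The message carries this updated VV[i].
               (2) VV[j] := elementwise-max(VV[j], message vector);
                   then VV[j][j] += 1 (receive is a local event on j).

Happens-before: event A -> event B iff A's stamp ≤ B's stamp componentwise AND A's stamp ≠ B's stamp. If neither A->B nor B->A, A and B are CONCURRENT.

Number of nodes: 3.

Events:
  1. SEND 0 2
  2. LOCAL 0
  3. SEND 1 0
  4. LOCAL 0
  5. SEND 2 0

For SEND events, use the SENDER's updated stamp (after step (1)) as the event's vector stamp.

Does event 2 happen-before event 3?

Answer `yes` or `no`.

Answer: no

Derivation:
Initial: VV[0]=[0, 0, 0]
Initial: VV[1]=[0, 0, 0]
Initial: VV[2]=[0, 0, 0]
Event 1: SEND 0->2: VV[0][0]++ -> VV[0]=[1, 0, 0], msg_vec=[1, 0, 0]; VV[2]=max(VV[2],msg_vec) then VV[2][2]++ -> VV[2]=[1, 0, 1]
Event 2: LOCAL 0: VV[0][0]++ -> VV[0]=[2, 0, 0]
Event 3: SEND 1->0: VV[1][1]++ -> VV[1]=[0, 1, 0], msg_vec=[0, 1, 0]; VV[0]=max(VV[0],msg_vec) then VV[0][0]++ -> VV[0]=[3, 1, 0]
Event 4: LOCAL 0: VV[0][0]++ -> VV[0]=[4, 1, 0]
Event 5: SEND 2->0: VV[2][2]++ -> VV[2]=[1, 0, 2], msg_vec=[1, 0, 2]; VV[0]=max(VV[0],msg_vec) then VV[0][0]++ -> VV[0]=[5, 1, 2]
Event 2 stamp: [2, 0, 0]
Event 3 stamp: [0, 1, 0]
[2, 0, 0] <= [0, 1, 0]? False. Equal? False. Happens-before: False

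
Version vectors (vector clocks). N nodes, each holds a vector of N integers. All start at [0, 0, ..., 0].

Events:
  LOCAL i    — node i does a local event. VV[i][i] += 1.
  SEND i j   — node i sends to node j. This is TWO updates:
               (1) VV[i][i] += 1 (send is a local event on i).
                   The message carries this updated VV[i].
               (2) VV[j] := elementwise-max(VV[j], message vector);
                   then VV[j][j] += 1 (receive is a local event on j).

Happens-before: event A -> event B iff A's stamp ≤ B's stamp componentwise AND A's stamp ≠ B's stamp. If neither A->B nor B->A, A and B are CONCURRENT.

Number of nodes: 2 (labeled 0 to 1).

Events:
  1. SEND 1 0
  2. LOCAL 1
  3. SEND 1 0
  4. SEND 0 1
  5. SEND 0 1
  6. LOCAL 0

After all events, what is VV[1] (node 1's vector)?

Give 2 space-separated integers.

Answer: 4 5

Derivation:
Initial: VV[0]=[0, 0]
Initial: VV[1]=[0, 0]
Event 1: SEND 1->0: VV[1][1]++ -> VV[1]=[0, 1], msg_vec=[0, 1]; VV[0]=max(VV[0],msg_vec) then VV[0][0]++ -> VV[0]=[1, 1]
Event 2: LOCAL 1: VV[1][1]++ -> VV[1]=[0, 2]
Event 3: SEND 1->0: VV[1][1]++ -> VV[1]=[0, 3], msg_vec=[0, 3]; VV[0]=max(VV[0],msg_vec) then VV[0][0]++ -> VV[0]=[2, 3]
Event 4: SEND 0->1: VV[0][0]++ -> VV[0]=[3, 3], msg_vec=[3, 3]; VV[1]=max(VV[1],msg_vec) then VV[1][1]++ -> VV[1]=[3, 4]
Event 5: SEND 0->1: VV[0][0]++ -> VV[0]=[4, 3], msg_vec=[4, 3]; VV[1]=max(VV[1],msg_vec) then VV[1][1]++ -> VV[1]=[4, 5]
Event 6: LOCAL 0: VV[0][0]++ -> VV[0]=[5, 3]
Final vectors: VV[0]=[5, 3]; VV[1]=[4, 5]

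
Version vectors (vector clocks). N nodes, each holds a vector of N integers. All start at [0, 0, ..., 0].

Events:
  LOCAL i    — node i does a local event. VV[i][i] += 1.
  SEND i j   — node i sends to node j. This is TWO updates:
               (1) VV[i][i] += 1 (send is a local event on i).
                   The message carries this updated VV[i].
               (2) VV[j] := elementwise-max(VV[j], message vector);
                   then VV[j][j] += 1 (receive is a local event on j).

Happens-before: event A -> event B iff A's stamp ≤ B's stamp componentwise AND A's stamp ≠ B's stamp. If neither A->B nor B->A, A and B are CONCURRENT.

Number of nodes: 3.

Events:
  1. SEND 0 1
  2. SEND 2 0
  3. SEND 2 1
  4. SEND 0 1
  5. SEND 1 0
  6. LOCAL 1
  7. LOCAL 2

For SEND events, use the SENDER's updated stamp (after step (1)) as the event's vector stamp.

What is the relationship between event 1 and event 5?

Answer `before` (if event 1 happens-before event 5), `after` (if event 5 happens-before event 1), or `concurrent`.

Initial: VV[0]=[0, 0, 0]
Initial: VV[1]=[0, 0, 0]
Initial: VV[2]=[0, 0, 0]
Event 1: SEND 0->1: VV[0][0]++ -> VV[0]=[1, 0, 0], msg_vec=[1, 0, 0]; VV[1]=max(VV[1],msg_vec) then VV[1][1]++ -> VV[1]=[1, 1, 0]
Event 2: SEND 2->0: VV[2][2]++ -> VV[2]=[0, 0, 1], msg_vec=[0, 0, 1]; VV[0]=max(VV[0],msg_vec) then VV[0][0]++ -> VV[0]=[2, 0, 1]
Event 3: SEND 2->1: VV[2][2]++ -> VV[2]=[0, 0, 2], msg_vec=[0, 0, 2]; VV[1]=max(VV[1],msg_vec) then VV[1][1]++ -> VV[1]=[1, 2, 2]
Event 4: SEND 0->1: VV[0][0]++ -> VV[0]=[3, 0, 1], msg_vec=[3, 0, 1]; VV[1]=max(VV[1],msg_vec) then VV[1][1]++ -> VV[1]=[3, 3, 2]
Event 5: SEND 1->0: VV[1][1]++ -> VV[1]=[3, 4, 2], msg_vec=[3, 4, 2]; VV[0]=max(VV[0],msg_vec) then VV[0][0]++ -> VV[0]=[4, 4, 2]
Event 6: LOCAL 1: VV[1][1]++ -> VV[1]=[3, 5, 2]
Event 7: LOCAL 2: VV[2][2]++ -> VV[2]=[0, 0, 3]
Event 1 stamp: [1, 0, 0]
Event 5 stamp: [3, 4, 2]
[1, 0, 0] <= [3, 4, 2]? True
[3, 4, 2] <= [1, 0, 0]? False
Relation: before

Answer: before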